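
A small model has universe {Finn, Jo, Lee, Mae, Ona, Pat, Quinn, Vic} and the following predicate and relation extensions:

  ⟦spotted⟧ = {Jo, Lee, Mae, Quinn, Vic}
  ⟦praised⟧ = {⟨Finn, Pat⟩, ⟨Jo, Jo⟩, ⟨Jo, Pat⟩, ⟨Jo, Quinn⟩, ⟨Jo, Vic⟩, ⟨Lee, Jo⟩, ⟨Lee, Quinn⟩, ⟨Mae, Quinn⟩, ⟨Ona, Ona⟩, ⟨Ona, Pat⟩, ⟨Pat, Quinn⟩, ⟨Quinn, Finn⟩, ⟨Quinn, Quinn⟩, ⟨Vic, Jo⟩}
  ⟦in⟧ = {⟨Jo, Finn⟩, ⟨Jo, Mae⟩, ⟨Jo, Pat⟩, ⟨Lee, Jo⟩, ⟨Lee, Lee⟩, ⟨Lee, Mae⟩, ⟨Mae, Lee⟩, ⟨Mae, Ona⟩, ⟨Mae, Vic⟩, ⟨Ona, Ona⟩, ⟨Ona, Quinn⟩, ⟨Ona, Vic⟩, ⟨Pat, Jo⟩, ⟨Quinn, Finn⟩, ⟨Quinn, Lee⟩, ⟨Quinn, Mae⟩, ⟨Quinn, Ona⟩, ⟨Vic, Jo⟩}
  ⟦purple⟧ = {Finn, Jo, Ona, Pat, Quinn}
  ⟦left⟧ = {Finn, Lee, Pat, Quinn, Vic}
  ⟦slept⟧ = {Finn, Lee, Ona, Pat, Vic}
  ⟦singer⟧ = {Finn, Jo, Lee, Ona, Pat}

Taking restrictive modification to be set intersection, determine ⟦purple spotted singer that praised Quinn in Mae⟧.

⟦that praised Quinn⟧ = {x : ⟨x, Quinn⟩ ∈ ⟦praised⟧} = {Jo, Lee, Mae, Pat, Quinn}
⟦in Mae⟧ = {x : ⟨x, Mae⟩ ∈ ⟦in⟧} = {Jo, Lee, Quinn}
⟦singer⟧ = {Finn, Jo, Lee, Ona, Pat}
… ∩ ⟦that praised Quinn⟧ = {Finn, Jo, Lee, Ona, Pat} ∩ {Jo, Lee, Mae, Pat, Quinn} = {Jo, Lee, Pat}
… ∩ ⟦in Mae⟧ = {Jo, Lee, Pat} ∩ {Jo, Lee, Quinn} = {Jo, Lee}
… ∩ ⟦purple⟧ = {Jo, Lee} ∩ {Finn, Jo, Ona, Pat, Quinn} = {Jo}
… ∩ ⟦spotted⟧ = {Jo} ∩ {Jo, Lee, Mae, Quinn, Vic} = {Jo}
So ⟦purple spotted singer that praised Quinn in Mae⟧ = {Jo}.

{Jo}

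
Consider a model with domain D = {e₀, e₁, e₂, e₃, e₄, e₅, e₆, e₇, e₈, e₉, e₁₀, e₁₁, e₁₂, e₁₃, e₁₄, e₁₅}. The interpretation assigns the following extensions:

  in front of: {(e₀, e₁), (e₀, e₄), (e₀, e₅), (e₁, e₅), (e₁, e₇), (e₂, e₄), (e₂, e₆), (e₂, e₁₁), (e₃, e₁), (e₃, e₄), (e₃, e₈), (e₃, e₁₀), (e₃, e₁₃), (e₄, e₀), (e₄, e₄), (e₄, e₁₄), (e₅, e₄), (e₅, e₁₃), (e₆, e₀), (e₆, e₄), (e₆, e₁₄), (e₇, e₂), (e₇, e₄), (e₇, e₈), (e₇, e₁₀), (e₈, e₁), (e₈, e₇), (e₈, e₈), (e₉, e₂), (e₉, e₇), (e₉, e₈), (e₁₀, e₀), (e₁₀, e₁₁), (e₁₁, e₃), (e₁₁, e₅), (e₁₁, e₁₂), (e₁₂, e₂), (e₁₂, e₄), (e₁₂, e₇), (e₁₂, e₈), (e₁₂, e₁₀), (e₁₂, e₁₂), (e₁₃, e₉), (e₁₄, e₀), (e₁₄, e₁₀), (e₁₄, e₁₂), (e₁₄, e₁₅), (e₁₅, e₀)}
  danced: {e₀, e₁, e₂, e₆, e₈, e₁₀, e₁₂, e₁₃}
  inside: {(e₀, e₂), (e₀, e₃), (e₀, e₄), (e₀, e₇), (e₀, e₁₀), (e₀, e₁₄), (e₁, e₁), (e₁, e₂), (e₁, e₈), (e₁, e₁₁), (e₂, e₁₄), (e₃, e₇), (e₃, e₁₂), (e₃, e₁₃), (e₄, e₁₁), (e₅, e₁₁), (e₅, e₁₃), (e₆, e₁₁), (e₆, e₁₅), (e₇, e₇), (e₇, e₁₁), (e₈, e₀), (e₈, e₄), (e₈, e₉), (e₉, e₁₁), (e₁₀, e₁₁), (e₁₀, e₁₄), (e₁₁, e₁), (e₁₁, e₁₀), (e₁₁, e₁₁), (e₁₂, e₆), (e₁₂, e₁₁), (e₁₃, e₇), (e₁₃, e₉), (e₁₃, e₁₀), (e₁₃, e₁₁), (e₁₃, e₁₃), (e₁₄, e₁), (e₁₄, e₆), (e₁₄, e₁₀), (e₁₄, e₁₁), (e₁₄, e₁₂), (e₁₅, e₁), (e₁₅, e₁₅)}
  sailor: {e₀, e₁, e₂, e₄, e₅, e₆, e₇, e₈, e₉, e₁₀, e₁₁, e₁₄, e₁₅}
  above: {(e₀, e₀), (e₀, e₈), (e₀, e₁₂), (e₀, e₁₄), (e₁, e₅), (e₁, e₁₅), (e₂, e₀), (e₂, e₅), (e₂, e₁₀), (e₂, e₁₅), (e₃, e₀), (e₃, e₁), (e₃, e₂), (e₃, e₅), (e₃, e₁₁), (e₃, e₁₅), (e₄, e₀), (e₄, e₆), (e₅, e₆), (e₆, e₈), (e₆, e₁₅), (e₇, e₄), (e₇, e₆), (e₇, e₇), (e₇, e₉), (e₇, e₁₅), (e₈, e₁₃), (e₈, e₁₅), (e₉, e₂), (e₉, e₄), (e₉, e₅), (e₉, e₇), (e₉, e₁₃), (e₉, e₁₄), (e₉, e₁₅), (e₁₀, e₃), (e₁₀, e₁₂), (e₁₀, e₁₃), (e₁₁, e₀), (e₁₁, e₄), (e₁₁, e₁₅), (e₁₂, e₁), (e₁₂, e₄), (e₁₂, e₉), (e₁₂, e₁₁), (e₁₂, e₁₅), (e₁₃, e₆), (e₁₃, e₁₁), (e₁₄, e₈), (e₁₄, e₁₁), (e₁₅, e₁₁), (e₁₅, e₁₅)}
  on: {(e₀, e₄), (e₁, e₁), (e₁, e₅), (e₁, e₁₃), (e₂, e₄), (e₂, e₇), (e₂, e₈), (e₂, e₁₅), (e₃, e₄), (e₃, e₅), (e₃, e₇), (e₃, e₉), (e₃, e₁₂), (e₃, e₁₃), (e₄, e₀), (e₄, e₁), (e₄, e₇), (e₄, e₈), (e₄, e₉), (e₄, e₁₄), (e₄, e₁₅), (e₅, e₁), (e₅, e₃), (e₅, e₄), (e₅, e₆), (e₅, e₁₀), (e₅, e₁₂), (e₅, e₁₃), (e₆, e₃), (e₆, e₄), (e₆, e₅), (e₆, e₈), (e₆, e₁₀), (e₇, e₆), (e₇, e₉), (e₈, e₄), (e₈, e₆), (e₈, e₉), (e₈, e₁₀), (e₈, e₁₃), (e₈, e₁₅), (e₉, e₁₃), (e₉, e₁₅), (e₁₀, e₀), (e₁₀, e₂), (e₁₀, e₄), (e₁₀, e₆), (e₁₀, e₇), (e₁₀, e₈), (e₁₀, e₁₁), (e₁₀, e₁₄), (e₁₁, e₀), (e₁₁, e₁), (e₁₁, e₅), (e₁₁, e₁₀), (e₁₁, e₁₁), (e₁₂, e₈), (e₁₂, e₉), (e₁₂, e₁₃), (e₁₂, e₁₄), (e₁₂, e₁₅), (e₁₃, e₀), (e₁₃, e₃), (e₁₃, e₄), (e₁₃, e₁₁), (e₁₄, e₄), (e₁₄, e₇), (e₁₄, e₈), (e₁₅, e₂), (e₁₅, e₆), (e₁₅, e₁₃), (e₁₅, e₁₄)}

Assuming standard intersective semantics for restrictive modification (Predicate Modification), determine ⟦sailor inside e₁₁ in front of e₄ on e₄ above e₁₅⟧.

{e₆}

⟦inside e₁₁⟧ = {x : ⟨x, e₁₁⟩ ∈ ⟦inside⟧} = {e₁, e₄, e₅, e₆, e₇, e₉, e₁₀, e₁₁, e₁₂, e₁₃, e₁₄}
⟦in front of e₄⟧ = {x : ⟨x, e₄⟩ ∈ ⟦in front of⟧} = {e₀, e₂, e₃, e₄, e₅, e₆, e₇, e₁₂}
⟦on e₄⟧ = {x : ⟨x, e₄⟩ ∈ ⟦on⟧} = {e₀, e₂, e₃, e₅, e₆, e₈, e₁₀, e₁₃, e₁₄}
⟦above e₁₅⟧ = {x : ⟨x, e₁₅⟩ ∈ ⟦above⟧} = {e₁, e₂, e₃, e₆, e₇, e₈, e₉, e₁₁, e₁₂, e₁₅}
⟦sailor⟧ = {e₀, e₁, e₂, e₄, e₅, e₆, e₇, e₈, e₉, e₁₀, e₁₁, e₁₄, e₁₅}
… ∩ ⟦inside e₁₁⟧ = {e₀, e₁, e₂, e₄, e₅, e₆, e₇, e₈, e₉, e₁₀, e₁₁, e₁₄, e₁₅} ∩ {e₁, e₄, e₅, e₆, e₇, e₉, e₁₀, e₁₁, e₁₂, e₁₃, e₁₄} = {e₁, e₄, e₅, e₆, e₇, e₉, e₁₀, e₁₁, e₁₄}
… ∩ ⟦in front of e₄⟧ = {e₁, e₄, e₅, e₆, e₇, e₉, e₁₀, e₁₁, e₁₄} ∩ {e₀, e₂, e₃, e₄, e₅, e₆, e₇, e₁₂} = {e₄, e₅, e₆, e₇}
… ∩ ⟦on e₄⟧ = {e₄, e₅, e₆, e₇} ∩ {e₀, e₂, e₃, e₅, e₆, e₈, e₁₀, e₁₃, e₁₄} = {e₅, e₆}
… ∩ ⟦above e₁₅⟧ = {e₅, e₆} ∩ {e₁, e₂, e₃, e₆, e₇, e₈, e₉, e₁₁, e₁₂, e₁₅} = {e₆}
So ⟦sailor inside e₁₁ in front of e₄ on e₄ above e₁₅⟧ = {e₆}.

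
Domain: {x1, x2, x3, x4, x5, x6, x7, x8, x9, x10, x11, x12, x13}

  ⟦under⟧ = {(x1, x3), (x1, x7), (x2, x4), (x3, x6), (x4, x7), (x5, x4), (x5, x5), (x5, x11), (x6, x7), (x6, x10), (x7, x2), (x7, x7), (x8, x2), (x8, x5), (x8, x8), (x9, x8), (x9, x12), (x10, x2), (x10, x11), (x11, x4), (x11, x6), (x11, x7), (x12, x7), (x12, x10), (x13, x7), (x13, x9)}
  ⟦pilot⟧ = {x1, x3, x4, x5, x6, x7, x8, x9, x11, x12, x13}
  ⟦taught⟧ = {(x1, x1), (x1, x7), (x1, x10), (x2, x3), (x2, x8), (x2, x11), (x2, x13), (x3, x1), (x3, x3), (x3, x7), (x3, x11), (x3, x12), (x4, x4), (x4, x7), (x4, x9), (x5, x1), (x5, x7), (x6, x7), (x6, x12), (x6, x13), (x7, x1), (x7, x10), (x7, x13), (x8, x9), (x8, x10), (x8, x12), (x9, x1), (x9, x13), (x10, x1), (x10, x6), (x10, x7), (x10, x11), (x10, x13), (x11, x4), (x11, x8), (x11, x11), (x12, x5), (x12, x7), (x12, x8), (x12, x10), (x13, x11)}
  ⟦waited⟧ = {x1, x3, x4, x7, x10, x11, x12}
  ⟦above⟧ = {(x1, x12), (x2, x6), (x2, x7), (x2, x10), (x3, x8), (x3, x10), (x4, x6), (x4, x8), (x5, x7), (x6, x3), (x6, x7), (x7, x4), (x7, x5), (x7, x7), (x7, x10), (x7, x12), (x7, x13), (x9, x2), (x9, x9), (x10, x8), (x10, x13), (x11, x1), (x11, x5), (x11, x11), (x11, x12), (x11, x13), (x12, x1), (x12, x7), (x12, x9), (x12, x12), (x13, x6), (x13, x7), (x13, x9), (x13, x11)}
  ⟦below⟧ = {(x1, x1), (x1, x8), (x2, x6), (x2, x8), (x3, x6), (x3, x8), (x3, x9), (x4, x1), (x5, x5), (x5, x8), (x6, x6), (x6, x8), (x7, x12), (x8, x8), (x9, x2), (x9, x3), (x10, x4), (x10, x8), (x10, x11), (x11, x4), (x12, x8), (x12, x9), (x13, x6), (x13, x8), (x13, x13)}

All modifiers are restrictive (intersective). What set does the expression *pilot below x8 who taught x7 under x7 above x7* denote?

{x6, x12}

⟦below x8⟧ = {x : ⟨x, x8⟩ ∈ ⟦below⟧} = {x1, x2, x3, x5, x6, x8, x10, x12, x13}
⟦who taught x7⟧ = {x : ⟨x, x7⟩ ∈ ⟦taught⟧} = {x1, x3, x4, x5, x6, x10, x12}
⟦under x7⟧ = {x : ⟨x, x7⟩ ∈ ⟦under⟧} = {x1, x4, x6, x7, x11, x12, x13}
⟦above x7⟧ = {x : ⟨x, x7⟩ ∈ ⟦above⟧} = {x2, x5, x6, x7, x12, x13}
⟦pilot⟧ = {x1, x3, x4, x5, x6, x7, x8, x9, x11, x12, x13}
… ∩ ⟦below x8⟧ = {x1, x3, x4, x5, x6, x7, x8, x9, x11, x12, x13} ∩ {x1, x2, x3, x5, x6, x8, x10, x12, x13} = {x1, x3, x5, x6, x8, x12, x13}
… ∩ ⟦who taught x7⟧ = {x1, x3, x5, x6, x8, x12, x13} ∩ {x1, x3, x4, x5, x6, x10, x12} = {x1, x3, x5, x6, x12}
… ∩ ⟦under x7⟧ = {x1, x3, x5, x6, x12} ∩ {x1, x4, x6, x7, x11, x12, x13} = {x1, x6, x12}
… ∩ ⟦above x7⟧ = {x1, x6, x12} ∩ {x2, x5, x6, x7, x12, x13} = {x6, x12}
So ⟦pilot below x8 who taught x7 under x7 above x7⟧ = {x6, x12}.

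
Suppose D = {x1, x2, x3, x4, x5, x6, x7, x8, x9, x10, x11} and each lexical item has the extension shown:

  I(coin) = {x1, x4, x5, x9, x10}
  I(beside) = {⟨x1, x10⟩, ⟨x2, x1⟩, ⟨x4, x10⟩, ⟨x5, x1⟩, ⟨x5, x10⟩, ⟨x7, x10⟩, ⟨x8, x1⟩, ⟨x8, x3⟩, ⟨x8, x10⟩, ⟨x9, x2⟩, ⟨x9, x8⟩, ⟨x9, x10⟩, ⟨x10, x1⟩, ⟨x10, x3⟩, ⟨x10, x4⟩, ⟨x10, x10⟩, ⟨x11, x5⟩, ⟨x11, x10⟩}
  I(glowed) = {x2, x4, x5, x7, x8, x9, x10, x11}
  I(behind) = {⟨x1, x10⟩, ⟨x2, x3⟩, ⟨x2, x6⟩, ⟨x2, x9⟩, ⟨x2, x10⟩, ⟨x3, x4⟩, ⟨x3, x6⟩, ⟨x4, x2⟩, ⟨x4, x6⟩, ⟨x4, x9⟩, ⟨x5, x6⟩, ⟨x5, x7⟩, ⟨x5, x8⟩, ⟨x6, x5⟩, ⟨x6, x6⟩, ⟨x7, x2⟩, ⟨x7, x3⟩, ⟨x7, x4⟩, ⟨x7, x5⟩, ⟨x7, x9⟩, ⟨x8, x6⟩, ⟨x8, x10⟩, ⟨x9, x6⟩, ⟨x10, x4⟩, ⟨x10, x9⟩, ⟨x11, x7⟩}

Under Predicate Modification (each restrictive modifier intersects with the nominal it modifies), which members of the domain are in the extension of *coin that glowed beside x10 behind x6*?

{x4, x5, x9}

⟦that glowed⟧ = ⟦glowed⟧ = {x2, x4, x5, x7, x8, x9, x10, x11}
⟦beside x10⟧ = {x : ⟨x, x10⟩ ∈ ⟦beside⟧} = {x1, x4, x5, x7, x8, x9, x10, x11}
⟦behind x6⟧ = {x : ⟨x, x6⟩ ∈ ⟦behind⟧} = {x2, x3, x4, x5, x6, x8, x9}
⟦coin⟧ = {x1, x4, x5, x9, x10}
… ∩ ⟦that glowed⟧ = {x1, x4, x5, x9, x10} ∩ {x2, x4, x5, x7, x8, x9, x10, x11} = {x4, x5, x9, x10}
… ∩ ⟦beside x10⟧ = {x4, x5, x9, x10} ∩ {x1, x4, x5, x7, x8, x9, x10, x11} = {x4, x5, x9, x10}
… ∩ ⟦behind x6⟧ = {x4, x5, x9, x10} ∩ {x2, x3, x4, x5, x6, x8, x9} = {x4, x5, x9}
So ⟦coin that glowed beside x10 behind x6⟧ = {x4, x5, x9}.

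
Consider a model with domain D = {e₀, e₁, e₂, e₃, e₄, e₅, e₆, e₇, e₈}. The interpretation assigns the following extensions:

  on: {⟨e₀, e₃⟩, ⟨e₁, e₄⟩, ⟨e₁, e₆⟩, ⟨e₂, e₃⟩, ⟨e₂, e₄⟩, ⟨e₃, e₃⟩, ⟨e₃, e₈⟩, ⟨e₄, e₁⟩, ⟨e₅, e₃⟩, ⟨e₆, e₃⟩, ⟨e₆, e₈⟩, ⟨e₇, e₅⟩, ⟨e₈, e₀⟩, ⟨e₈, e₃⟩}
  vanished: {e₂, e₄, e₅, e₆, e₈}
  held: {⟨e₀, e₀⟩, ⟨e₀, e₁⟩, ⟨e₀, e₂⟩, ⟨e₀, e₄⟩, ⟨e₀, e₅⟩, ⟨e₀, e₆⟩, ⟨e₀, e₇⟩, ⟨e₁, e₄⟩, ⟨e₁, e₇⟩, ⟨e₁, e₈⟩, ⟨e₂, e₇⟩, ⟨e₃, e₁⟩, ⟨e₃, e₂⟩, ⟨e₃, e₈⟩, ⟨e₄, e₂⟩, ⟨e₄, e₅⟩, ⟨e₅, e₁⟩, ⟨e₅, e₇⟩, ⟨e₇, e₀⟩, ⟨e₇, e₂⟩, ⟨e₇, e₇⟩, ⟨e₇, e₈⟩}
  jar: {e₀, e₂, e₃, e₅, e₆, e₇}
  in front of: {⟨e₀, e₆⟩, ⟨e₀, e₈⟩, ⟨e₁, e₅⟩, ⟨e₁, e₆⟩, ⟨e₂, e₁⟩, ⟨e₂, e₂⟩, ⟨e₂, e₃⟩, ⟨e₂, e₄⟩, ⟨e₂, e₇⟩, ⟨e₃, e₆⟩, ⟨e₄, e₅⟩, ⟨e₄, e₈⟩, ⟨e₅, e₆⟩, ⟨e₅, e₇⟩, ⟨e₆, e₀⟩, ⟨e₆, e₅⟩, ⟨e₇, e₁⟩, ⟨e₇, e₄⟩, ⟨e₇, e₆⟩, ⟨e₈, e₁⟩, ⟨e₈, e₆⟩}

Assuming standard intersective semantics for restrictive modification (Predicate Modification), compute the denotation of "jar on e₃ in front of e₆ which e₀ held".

{e₀, e₅}

⟦on e₃⟧ = {x : ⟨x, e₃⟩ ∈ ⟦on⟧} = {e₀, e₂, e₃, e₅, e₆, e₈}
⟦in front of e₆⟧ = {x : ⟨x, e₆⟩ ∈ ⟦in front of⟧} = {e₀, e₁, e₃, e₅, e₇, e₈}
⟦which e₀ held⟧ = {x : ⟨e₀, x⟩ ∈ ⟦held⟧} = {e₀, e₁, e₂, e₄, e₅, e₆, e₇}
⟦jar⟧ = {e₀, e₂, e₃, e₅, e₆, e₇}
… ∩ ⟦on e₃⟧ = {e₀, e₂, e₃, e₅, e₆, e₇} ∩ {e₀, e₂, e₃, e₅, e₆, e₈} = {e₀, e₂, e₃, e₅, e₆}
… ∩ ⟦in front of e₆⟧ = {e₀, e₂, e₃, e₅, e₆} ∩ {e₀, e₁, e₃, e₅, e₇, e₈} = {e₀, e₃, e₅}
… ∩ ⟦which e₀ held⟧ = {e₀, e₃, e₅} ∩ {e₀, e₁, e₂, e₄, e₅, e₆, e₇} = {e₀, e₅}
So ⟦jar on e₃ in front of e₆ which e₀ held⟧ = {e₀, e₅}.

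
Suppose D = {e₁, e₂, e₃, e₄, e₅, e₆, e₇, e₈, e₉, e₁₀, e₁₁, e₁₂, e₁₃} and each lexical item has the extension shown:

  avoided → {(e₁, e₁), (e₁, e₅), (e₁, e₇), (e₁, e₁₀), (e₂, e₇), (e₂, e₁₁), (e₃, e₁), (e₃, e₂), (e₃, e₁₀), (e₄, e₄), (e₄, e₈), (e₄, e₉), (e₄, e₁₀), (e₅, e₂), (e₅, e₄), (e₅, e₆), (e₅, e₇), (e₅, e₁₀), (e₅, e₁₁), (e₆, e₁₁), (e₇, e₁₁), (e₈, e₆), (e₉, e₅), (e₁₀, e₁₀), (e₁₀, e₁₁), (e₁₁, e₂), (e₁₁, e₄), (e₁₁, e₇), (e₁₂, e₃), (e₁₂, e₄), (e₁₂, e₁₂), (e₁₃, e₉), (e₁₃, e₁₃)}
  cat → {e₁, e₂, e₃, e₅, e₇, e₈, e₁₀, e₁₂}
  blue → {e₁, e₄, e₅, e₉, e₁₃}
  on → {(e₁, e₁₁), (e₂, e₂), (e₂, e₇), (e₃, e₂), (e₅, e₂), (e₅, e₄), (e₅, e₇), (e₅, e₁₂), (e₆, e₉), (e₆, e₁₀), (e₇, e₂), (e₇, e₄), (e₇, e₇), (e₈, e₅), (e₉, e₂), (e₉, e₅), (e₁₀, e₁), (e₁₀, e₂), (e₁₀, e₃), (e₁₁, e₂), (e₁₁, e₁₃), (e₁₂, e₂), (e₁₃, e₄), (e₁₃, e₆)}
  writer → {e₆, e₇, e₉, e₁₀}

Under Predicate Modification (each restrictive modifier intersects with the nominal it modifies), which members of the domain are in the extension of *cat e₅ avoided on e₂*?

{e₂, e₇, e₁₀}

⟦e₅ avoided⟧ = {x : ⟨e₅, x⟩ ∈ ⟦avoided⟧} = {e₂, e₄, e₆, e₇, e₁₀, e₁₁}
⟦on e₂⟧ = {x : ⟨x, e₂⟩ ∈ ⟦on⟧} = {e₂, e₃, e₅, e₇, e₉, e₁₀, e₁₁, e₁₂}
⟦cat⟧ = {e₁, e₂, e₃, e₅, e₇, e₈, e₁₀, e₁₂}
… ∩ ⟦e₅ avoided⟧ = {e₁, e₂, e₃, e₅, e₇, e₈, e₁₀, e₁₂} ∩ {e₂, e₄, e₆, e₇, e₁₀, e₁₁} = {e₂, e₇, e₁₀}
… ∩ ⟦on e₂⟧ = {e₂, e₇, e₁₀} ∩ {e₂, e₃, e₅, e₇, e₉, e₁₀, e₁₁, e₁₂} = {e₂, e₇, e₁₀}
So ⟦cat e₅ avoided on e₂⟧ = {e₂, e₇, e₁₀}.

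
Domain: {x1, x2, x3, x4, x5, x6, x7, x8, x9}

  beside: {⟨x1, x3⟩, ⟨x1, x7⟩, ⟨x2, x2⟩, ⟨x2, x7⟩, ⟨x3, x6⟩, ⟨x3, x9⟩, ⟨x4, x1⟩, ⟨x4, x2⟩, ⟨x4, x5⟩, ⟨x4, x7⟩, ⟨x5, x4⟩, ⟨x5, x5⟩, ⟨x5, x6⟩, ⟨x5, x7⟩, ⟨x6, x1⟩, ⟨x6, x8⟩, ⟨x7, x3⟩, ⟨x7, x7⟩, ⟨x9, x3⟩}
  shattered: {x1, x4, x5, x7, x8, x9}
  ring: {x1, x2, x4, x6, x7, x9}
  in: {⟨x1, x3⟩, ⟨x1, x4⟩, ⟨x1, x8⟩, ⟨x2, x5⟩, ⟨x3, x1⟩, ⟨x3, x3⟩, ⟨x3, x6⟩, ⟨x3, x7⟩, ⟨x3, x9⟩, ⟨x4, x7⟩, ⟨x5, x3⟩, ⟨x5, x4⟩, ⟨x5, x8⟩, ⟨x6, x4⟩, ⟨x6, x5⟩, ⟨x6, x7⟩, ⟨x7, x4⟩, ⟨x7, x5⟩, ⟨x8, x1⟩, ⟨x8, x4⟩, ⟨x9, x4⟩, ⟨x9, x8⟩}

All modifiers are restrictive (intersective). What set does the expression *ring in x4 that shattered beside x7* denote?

⟦in x4⟧ = {x : ⟨x, x4⟩ ∈ ⟦in⟧} = {x1, x5, x6, x7, x8, x9}
⟦that shattered⟧ = ⟦shattered⟧ = {x1, x4, x5, x7, x8, x9}
⟦beside x7⟧ = {x : ⟨x, x7⟩ ∈ ⟦beside⟧} = {x1, x2, x4, x5, x7}
⟦ring⟧ = {x1, x2, x4, x6, x7, x9}
… ∩ ⟦in x4⟧ = {x1, x2, x4, x6, x7, x9} ∩ {x1, x5, x6, x7, x8, x9} = {x1, x6, x7, x9}
… ∩ ⟦that shattered⟧ = {x1, x6, x7, x9} ∩ {x1, x4, x5, x7, x8, x9} = {x1, x7, x9}
… ∩ ⟦beside x7⟧ = {x1, x7, x9} ∩ {x1, x2, x4, x5, x7} = {x1, x7}
So ⟦ring in x4 that shattered beside x7⟧ = {x1, x7}.

{x1, x7}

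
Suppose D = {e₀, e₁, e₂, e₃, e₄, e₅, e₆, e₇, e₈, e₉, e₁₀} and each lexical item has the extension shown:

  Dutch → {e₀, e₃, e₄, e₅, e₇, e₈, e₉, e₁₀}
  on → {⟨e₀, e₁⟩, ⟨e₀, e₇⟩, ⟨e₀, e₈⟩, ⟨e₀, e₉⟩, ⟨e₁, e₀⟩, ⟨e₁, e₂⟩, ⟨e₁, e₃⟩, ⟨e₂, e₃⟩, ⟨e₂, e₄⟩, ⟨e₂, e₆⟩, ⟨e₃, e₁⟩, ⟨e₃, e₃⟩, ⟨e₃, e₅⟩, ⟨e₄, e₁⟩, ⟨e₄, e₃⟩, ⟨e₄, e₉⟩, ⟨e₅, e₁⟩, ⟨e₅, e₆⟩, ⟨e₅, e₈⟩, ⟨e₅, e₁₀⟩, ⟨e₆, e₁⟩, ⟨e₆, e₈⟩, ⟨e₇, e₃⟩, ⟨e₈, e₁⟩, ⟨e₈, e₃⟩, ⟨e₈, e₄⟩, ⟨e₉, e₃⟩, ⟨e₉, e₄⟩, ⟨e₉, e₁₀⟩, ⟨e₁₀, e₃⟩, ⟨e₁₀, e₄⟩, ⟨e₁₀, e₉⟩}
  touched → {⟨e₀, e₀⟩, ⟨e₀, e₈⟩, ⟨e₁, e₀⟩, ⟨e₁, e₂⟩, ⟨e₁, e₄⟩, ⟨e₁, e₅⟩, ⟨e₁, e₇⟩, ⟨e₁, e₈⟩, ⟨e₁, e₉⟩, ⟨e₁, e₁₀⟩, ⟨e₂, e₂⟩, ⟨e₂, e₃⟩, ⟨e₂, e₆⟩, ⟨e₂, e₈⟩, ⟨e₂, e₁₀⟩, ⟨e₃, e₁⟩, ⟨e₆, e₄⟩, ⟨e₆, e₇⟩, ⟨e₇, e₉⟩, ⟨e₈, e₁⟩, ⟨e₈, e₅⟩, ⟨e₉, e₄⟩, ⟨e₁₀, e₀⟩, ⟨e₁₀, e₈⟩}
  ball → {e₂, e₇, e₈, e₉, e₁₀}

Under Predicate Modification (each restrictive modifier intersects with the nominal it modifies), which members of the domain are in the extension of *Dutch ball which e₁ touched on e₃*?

{e₇, e₈, e₉, e₁₀}

⟦which e₁ touched⟧ = {x : ⟨e₁, x⟩ ∈ ⟦touched⟧} = {e₀, e₂, e₄, e₅, e₇, e₈, e₉, e₁₀}
⟦on e₃⟧ = {x : ⟨x, e₃⟩ ∈ ⟦on⟧} = {e₁, e₂, e₃, e₄, e₇, e₈, e₉, e₁₀}
⟦ball⟧ = {e₂, e₇, e₈, e₉, e₁₀}
… ∩ ⟦which e₁ touched⟧ = {e₂, e₇, e₈, e₉, e₁₀} ∩ {e₀, e₂, e₄, e₅, e₇, e₈, e₉, e₁₀} = {e₂, e₇, e₈, e₉, e₁₀}
… ∩ ⟦on e₃⟧ = {e₂, e₇, e₈, e₉, e₁₀} ∩ {e₁, e₂, e₃, e₄, e₇, e₈, e₉, e₁₀} = {e₂, e₇, e₈, e₉, e₁₀}
… ∩ ⟦Dutch⟧ = {e₂, e₇, e₈, e₉, e₁₀} ∩ {e₀, e₃, e₄, e₅, e₇, e₈, e₉, e₁₀} = {e₇, e₈, e₉, e₁₀}
So ⟦Dutch ball which e₁ touched on e₃⟧ = {e₇, e₈, e₉, e₁₀}.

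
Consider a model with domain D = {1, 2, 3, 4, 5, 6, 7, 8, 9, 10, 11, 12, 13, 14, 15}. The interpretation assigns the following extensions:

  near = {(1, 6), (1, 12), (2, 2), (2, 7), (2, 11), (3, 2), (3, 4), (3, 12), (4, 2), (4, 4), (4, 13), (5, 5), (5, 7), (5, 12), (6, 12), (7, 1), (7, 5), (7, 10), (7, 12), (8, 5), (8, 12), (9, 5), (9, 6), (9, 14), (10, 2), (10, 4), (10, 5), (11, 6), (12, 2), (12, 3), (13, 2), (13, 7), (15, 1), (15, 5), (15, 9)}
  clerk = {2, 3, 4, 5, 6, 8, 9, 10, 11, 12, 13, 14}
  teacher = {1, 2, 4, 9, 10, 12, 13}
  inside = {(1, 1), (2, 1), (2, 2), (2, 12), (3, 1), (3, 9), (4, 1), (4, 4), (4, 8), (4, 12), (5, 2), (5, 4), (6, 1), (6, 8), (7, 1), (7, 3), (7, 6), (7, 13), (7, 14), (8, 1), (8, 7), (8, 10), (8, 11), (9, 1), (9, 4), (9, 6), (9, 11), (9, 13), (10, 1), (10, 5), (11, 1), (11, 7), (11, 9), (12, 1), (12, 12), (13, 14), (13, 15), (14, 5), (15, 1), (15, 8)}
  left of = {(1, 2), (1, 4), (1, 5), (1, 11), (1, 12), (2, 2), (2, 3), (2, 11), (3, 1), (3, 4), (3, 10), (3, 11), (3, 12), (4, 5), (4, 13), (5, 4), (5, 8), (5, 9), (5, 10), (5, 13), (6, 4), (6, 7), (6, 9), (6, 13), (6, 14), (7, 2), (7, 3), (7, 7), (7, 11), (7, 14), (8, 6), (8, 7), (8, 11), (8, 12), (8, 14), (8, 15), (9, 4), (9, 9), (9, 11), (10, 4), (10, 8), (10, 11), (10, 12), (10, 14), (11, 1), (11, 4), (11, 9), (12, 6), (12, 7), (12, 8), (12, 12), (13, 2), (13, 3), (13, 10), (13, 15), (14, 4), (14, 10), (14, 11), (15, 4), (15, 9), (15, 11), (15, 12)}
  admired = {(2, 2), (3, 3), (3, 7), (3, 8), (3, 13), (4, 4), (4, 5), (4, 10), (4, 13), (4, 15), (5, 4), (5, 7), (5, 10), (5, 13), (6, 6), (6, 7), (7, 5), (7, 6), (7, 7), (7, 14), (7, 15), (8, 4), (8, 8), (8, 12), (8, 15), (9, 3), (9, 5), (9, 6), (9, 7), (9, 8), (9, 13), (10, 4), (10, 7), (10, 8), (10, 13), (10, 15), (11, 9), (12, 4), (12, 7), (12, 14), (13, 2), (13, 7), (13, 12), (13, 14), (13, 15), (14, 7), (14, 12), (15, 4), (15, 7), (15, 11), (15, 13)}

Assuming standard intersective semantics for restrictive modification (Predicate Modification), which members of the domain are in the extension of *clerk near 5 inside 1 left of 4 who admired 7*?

{9, 10}

⟦near 5⟧ = {x : ⟨x, 5⟩ ∈ ⟦near⟧} = {5, 7, 8, 9, 10, 15}
⟦inside 1⟧ = {x : ⟨x, 1⟩ ∈ ⟦inside⟧} = {1, 2, 3, 4, 6, 7, 8, 9, 10, 11, 12, 15}
⟦left of 4⟧ = {x : ⟨x, 4⟩ ∈ ⟦left of⟧} = {1, 3, 5, 6, 9, 10, 11, 14, 15}
⟦who admired 7⟧ = {x : ⟨x, 7⟩ ∈ ⟦admired⟧} = {3, 5, 6, 7, 9, 10, 12, 13, 14, 15}
⟦clerk⟧ = {2, 3, 4, 5, 6, 8, 9, 10, 11, 12, 13, 14}
… ∩ ⟦near 5⟧ = {2, 3, 4, 5, 6, 8, 9, 10, 11, 12, 13, 14} ∩ {5, 7, 8, 9, 10, 15} = {5, 8, 9, 10}
… ∩ ⟦inside 1⟧ = {5, 8, 9, 10} ∩ {1, 2, 3, 4, 6, 7, 8, 9, 10, 11, 12, 15} = {8, 9, 10}
… ∩ ⟦left of 4⟧ = {8, 9, 10} ∩ {1, 3, 5, 6, 9, 10, 11, 14, 15} = {9, 10}
… ∩ ⟦who admired 7⟧ = {9, 10} ∩ {3, 5, 6, 7, 9, 10, 12, 13, 14, 15} = {9, 10}
So ⟦clerk near 5 inside 1 left of 4 who admired 7⟧ = {9, 10}.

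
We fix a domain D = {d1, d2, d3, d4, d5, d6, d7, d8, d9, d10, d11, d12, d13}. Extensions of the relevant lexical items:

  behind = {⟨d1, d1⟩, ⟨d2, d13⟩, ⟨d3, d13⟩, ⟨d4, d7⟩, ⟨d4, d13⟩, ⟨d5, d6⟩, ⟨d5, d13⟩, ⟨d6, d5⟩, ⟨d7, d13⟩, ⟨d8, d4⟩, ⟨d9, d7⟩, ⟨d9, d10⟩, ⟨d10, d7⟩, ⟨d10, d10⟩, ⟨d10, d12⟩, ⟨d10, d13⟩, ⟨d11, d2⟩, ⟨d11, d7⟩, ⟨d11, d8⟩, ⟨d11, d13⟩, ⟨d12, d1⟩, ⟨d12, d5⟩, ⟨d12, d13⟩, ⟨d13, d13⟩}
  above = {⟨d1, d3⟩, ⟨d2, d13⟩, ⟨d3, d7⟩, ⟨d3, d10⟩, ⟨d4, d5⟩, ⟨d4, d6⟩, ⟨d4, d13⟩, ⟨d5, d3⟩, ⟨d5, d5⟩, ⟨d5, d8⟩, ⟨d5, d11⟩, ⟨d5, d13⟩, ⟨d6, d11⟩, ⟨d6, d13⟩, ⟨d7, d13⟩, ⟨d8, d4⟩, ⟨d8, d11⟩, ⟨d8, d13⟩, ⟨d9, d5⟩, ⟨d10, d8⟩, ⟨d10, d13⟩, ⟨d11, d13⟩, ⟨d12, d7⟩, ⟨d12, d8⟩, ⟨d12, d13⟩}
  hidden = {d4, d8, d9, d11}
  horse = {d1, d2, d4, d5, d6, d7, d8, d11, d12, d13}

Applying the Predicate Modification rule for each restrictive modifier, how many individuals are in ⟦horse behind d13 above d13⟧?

⟦behind d13⟧ = {x : ⟨x, d13⟩ ∈ ⟦behind⟧} = {d2, d3, d4, d5, d7, d10, d11, d12, d13}
⟦above d13⟧ = {x : ⟨x, d13⟩ ∈ ⟦above⟧} = {d2, d4, d5, d6, d7, d8, d10, d11, d12}
⟦horse⟧ = {d1, d2, d4, d5, d6, d7, d8, d11, d12, d13}
… ∩ ⟦behind d13⟧ = {d1, d2, d4, d5, d6, d7, d8, d11, d12, d13} ∩ {d2, d3, d4, d5, d7, d10, d11, d12, d13} = {d2, d4, d5, d7, d11, d12, d13}
… ∩ ⟦above d13⟧ = {d2, d4, d5, d7, d11, d12, d13} ∩ {d2, d4, d5, d6, d7, d8, d10, d11, d12} = {d2, d4, d5, d7, d11, d12}
⟦horse behind d13 above d13⟧ = {d2, d4, d5, d7, d11, d12}, so the cardinality is 6.

6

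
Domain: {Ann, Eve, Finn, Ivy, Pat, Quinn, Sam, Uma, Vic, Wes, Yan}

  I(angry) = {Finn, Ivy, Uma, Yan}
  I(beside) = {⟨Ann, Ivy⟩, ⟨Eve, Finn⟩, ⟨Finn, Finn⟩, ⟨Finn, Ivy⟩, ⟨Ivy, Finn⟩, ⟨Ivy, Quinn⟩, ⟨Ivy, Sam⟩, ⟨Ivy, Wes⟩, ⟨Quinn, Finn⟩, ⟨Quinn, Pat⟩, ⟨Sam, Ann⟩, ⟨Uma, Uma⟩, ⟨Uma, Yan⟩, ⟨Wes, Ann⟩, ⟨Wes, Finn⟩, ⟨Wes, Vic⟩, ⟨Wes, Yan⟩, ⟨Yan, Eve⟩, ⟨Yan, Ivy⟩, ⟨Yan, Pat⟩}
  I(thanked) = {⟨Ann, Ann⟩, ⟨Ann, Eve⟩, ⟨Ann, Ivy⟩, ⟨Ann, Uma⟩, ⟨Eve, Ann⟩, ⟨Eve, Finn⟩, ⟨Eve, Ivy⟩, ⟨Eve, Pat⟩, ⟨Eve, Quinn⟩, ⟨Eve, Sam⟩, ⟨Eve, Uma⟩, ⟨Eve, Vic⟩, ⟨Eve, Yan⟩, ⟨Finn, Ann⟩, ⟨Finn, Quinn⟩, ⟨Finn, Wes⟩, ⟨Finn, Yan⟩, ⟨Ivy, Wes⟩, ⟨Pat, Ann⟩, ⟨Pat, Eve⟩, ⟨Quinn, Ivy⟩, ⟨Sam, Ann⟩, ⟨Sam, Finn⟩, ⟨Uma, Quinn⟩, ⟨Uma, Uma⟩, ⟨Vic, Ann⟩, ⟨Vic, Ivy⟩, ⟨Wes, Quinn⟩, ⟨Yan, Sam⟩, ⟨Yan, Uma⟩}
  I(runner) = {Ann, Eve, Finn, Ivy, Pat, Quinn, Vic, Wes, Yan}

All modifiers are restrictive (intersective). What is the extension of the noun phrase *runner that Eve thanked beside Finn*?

{Finn, Ivy, Quinn}

⟦that Eve thanked⟧ = {x : ⟨Eve, x⟩ ∈ ⟦thanked⟧} = {Ann, Finn, Ivy, Pat, Quinn, Sam, Uma, Vic, Yan}
⟦beside Finn⟧ = {x : ⟨x, Finn⟩ ∈ ⟦beside⟧} = {Eve, Finn, Ivy, Quinn, Wes}
⟦runner⟧ = {Ann, Eve, Finn, Ivy, Pat, Quinn, Vic, Wes, Yan}
… ∩ ⟦that Eve thanked⟧ = {Ann, Eve, Finn, Ivy, Pat, Quinn, Vic, Wes, Yan} ∩ {Ann, Finn, Ivy, Pat, Quinn, Sam, Uma, Vic, Yan} = {Ann, Finn, Ivy, Pat, Quinn, Vic, Yan}
… ∩ ⟦beside Finn⟧ = {Ann, Finn, Ivy, Pat, Quinn, Vic, Yan} ∩ {Eve, Finn, Ivy, Quinn, Wes} = {Finn, Ivy, Quinn}
So ⟦runner that Eve thanked beside Finn⟧ = {Finn, Ivy, Quinn}.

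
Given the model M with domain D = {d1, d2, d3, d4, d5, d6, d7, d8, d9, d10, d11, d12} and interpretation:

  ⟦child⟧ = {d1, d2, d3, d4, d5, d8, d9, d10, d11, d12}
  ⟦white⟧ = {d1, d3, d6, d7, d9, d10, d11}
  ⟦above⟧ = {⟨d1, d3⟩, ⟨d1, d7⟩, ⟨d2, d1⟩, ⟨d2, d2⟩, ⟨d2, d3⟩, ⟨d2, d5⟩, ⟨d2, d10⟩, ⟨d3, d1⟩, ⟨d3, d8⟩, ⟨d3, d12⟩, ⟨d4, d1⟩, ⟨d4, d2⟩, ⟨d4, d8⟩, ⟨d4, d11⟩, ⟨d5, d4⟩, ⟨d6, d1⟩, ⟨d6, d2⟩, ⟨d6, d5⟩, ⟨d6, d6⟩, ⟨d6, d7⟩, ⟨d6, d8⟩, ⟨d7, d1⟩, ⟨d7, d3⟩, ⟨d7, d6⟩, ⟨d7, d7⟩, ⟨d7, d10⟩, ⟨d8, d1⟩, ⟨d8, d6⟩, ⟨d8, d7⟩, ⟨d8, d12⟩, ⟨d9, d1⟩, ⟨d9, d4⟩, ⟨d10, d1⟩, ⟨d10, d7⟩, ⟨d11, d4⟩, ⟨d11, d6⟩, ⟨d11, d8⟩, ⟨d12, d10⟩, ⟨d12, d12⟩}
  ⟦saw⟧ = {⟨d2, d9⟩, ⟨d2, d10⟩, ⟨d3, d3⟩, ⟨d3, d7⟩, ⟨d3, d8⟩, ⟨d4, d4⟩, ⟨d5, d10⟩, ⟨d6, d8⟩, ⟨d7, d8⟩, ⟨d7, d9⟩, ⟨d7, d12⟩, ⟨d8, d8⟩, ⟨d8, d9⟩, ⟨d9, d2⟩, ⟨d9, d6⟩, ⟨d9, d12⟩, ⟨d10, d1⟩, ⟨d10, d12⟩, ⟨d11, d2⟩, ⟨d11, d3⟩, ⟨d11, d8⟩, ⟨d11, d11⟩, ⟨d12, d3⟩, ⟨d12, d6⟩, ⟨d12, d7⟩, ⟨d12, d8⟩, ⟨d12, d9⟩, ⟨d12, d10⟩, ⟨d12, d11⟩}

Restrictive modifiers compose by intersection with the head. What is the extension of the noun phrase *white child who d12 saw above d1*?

⟦who d12 saw⟧ = {x : ⟨d12, x⟩ ∈ ⟦saw⟧} = {d3, d6, d7, d8, d9, d10, d11}
⟦above d1⟧ = {x : ⟨x, d1⟩ ∈ ⟦above⟧} = {d2, d3, d4, d6, d7, d8, d9, d10}
⟦child⟧ = {d1, d2, d3, d4, d5, d8, d9, d10, d11, d12}
… ∩ ⟦who d12 saw⟧ = {d1, d2, d3, d4, d5, d8, d9, d10, d11, d12} ∩ {d3, d6, d7, d8, d9, d10, d11} = {d3, d8, d9, d10, d11}
… ∩ ⟦above d1⟧ = {d3, d8, d9, d10, d11} ∩ {d2, d3, d4, d6, d7, d8, d9, d10} = {d3, d8, d9, d10}
… ∩ ⟦white⟧ = {d3, d8, d9, d10} ∩ {d1, d3, d6, d7, d9, d10, d11} = {d3, d9, d10}
So ⟦white child who d12 saw above d1⟧ = {d3, d9, d10}.

{d3, d9, d10}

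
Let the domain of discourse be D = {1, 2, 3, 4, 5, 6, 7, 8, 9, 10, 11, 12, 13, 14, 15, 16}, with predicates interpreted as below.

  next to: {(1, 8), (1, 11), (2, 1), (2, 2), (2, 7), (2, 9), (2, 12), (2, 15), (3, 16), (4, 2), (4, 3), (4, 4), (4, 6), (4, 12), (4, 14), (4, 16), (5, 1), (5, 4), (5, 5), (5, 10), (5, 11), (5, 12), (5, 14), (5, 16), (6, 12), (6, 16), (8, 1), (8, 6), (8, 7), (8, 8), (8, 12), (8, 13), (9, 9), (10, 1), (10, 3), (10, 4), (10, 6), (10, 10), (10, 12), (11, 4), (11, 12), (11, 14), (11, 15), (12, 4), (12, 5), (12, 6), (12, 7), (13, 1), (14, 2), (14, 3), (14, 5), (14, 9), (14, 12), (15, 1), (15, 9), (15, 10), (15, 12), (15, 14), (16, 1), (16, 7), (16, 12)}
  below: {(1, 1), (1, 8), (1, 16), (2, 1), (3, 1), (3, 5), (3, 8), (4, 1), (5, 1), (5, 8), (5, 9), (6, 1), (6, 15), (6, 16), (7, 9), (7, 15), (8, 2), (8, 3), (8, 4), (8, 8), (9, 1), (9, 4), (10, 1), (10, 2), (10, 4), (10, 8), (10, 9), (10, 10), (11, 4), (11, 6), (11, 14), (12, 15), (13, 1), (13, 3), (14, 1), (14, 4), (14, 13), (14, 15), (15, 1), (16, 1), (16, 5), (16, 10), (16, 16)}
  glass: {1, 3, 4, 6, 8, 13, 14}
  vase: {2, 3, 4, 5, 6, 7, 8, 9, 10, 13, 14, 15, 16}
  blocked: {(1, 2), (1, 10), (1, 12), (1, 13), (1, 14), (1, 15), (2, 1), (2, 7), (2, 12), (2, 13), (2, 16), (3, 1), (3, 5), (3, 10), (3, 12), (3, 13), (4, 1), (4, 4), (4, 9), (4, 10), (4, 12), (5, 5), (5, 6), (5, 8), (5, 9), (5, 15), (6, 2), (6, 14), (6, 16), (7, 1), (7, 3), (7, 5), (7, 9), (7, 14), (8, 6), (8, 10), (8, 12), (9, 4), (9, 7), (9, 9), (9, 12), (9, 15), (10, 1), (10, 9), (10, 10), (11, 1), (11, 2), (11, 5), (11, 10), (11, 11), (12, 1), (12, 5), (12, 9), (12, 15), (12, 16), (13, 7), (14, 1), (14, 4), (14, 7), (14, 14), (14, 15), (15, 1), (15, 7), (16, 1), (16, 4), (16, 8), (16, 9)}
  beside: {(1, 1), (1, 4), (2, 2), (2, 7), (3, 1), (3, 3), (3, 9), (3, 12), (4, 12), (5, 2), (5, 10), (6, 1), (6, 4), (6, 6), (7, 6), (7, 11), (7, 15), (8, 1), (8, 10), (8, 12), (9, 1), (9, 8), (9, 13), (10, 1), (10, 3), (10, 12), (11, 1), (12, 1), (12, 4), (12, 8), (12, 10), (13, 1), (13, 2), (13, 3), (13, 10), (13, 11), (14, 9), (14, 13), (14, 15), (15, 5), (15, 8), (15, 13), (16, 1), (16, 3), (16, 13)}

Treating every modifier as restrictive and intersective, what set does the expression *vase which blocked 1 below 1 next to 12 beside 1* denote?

⟦which blocked 1⟧ = {x : ⟨x, 1⟩ ∈ ⟦blocked⟧} = {2, 3, 4, 7, 10, 11, 12, 14, 15, 16}
⟦below 1⟧ = {x : ⟨x, 1⟩ ∈ ⟦below⟧} = {1, 2, 3, 4, 5, 6, 9, 10, 13, 14, 15, 16}
⟦next to 12⟧ = {x : ⟨x, 12⟩ ∈ ⟦next to⟧} = {2, 4, 5, 6, 8, 10, 11, 14, 15, 16}
⟦beside 1⟧ = {x : ⟨x, 1⟩ ∈ ⟦beside⟧} = {1, 3, 6, 8, 9, 10, 11, 12, 13, 16}
⟦vase⟧ = {2, 3, 4, 5, 6, 7, 8, 9, 10, 13, 14, 15, 16}
… ∩ ⟦which blocked 1⟧ = {2, 3, 4, 5, 6, 7, 8, 9, 10, 13, 14, 15, 16} ∩ {2, 3, 4, 7, 10, 11, 12, 14, 15, 16} = {2, 3, 4, 7, 10, 14, 15, 16}
… ∩ ⟦below 1⟧ = {2, 3, 4, 7, 10, 14, 15, 16} ∩ {1, 2, 3, 4, 5, 6, 9, 10, 13, 14, 15, 16} = {2, 3, 4, 10, 14, 15, 16}
… ∩ ⟦next to 12⟧ = {2, 3, 4, 10, 14, 15, 16} ∩ {2, 4, 5, 6, 8, 10, 11, 14, 15, 16} = {2, 4, 10, 14, 15, 16}
… ∩ ⟦beside 1⟧ = {2, 4, 10, 14, 15, 16} ∩ {1, 3, 6, 8, 9, 10, 11, 12, 13, 16} = {10, 16}
So ⟦vase which blocked 1 below 1 next to 12 beside 1⟧ = {10, 16}.

{10, 16}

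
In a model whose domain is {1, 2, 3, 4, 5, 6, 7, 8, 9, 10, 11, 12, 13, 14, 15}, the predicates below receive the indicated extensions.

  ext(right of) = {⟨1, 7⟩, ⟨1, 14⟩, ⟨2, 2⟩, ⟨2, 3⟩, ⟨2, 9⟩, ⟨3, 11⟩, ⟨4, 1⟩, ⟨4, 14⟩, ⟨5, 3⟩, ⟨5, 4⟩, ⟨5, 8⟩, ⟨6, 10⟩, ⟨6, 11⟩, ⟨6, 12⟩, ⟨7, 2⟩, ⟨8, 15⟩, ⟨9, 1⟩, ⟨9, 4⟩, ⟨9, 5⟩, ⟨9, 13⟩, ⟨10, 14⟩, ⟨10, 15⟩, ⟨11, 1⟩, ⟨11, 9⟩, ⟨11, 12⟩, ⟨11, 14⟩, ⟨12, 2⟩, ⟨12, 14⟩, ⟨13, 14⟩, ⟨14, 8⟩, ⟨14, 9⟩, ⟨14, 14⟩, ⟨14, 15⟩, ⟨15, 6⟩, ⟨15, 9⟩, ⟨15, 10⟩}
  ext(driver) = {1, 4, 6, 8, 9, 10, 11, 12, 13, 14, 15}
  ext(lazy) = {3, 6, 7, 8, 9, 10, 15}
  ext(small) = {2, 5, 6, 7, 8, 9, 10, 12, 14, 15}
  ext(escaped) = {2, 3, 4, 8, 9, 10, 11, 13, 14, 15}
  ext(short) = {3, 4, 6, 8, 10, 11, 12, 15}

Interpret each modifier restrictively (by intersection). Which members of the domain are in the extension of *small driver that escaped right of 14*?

⟦that escaped⟧ = ⟦escaped⟧ = {2, 3, 4, 8, 9, 10, 11, 13, 14, 15}
⟦right of 14⟧ = {x : ⟨x, 14⟩ ∈ ⟦right of⟧} = {1, 4, 10, 11, 12, 13, 14}
⟦driver⟧ = {1, 4, 6, 8, 9, 10, 11, 12, 13, 14, 15}
… ∩ ⟦that escaped⟧ = {1, 4, 6, 8, 9, 10, 11, 12, 13, 14, 15} ∩ {2, 3, 4, 8, 9, 10, 11, 13, 14, 15} = {4, 8, 9, 10, 11, 13, 14, 15}
… ∩ ⟦right of 14⟧ = {4, 8, 9, 10, 11, 13, 14, 15} ∩ {1, 4, 10, 11, 12, 13, 14} = {4, 10, 11, 13, 14}
… ∩ ⟦small⟧ = {4, 10, 11, 13, 14} ∩ {2, 5, 6, 7, 8, 9, 10, 12, 14, 15} = {10, 14}
So ⟦small driver that escaped right of 14⟧ = {10, 14}.

{10, 14}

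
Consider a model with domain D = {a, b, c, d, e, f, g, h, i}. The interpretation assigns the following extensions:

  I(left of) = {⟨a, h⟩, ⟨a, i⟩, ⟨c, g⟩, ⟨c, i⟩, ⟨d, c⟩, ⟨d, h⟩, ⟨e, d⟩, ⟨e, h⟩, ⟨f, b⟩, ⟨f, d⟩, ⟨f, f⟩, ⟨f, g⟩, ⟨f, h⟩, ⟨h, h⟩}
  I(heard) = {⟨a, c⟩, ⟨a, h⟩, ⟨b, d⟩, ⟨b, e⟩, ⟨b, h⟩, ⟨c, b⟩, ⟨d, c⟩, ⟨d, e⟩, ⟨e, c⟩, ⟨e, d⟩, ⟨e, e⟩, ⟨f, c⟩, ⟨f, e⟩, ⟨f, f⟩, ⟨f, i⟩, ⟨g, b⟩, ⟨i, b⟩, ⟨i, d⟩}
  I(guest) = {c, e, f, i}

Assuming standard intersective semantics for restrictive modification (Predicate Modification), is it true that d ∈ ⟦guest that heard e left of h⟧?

⟦that heard e⟧ = {x : ⟨x, e⟩ ∈ ⟦heard⟧} = {b, d, e, f}
⟦left of h⟧ = {x : ⟨x, h⟩ ∈ ⟦left of⟧} = {a, d, e, f, h}
⟦guest⟧ = {c, e, f, i}
… ∩ ⟦that heard e⟧ = {c, e, f, i} ∩ {b, d, e, f} = {e, f}
… ∩ ⟦left of h⟧ = {e, f} ∩ {a, d, e, f, h} = {e, f}
⟦guest that heard e left of h⟧ = {e, f}; d ∉ this set.

no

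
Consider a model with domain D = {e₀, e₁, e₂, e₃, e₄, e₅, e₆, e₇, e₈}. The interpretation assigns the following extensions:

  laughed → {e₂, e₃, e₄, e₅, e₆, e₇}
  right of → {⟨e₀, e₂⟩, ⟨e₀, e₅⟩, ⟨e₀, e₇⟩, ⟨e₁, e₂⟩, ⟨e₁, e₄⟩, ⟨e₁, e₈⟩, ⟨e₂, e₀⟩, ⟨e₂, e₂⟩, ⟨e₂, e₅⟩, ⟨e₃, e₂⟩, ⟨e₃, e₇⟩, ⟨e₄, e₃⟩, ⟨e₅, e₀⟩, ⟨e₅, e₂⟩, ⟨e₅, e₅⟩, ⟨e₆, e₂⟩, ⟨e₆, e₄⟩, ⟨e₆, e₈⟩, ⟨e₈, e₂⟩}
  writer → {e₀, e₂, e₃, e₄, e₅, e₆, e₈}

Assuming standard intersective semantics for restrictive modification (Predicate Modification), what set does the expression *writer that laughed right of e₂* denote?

{e₂, e₃, e₅, e₆}

⟦that laughed⟧ = ⟦laughed⟧ = {e₂, e₃, e₄, e₅, e₆, e₇}
⟦right of e₂⟧ = {x : ⟨x, e₂⟩ ∈ ⟦right of⟧} = {e₀, e₁, e₂, e₃, e₅, e₆, e₈}
⟦writer⟧ = {e₀, e₂, e₃, e₄, e₅, e₆, e₈}
… ∩ ⟦that laughed⟧ = {e₀, e₂, e₃, e₄, e₅, e₆, e₈} ∩ {e₂, e₃, e₄, e₅, e₆, e₇} = {e₂, e₃, e₄, e₅, e₆}
… ∩ ⟦right of e₂⟧ = {e₂, e₃, e₄, e₅, e₆} ∩ {e₀, e₁, e₂, e₃, e₅, e₆, e₈} = {e₂, e₃, e₅, e₆}
So ⟦writer that laughed right of e₂⟧ = {e₂, e₃, e₅, e₆}.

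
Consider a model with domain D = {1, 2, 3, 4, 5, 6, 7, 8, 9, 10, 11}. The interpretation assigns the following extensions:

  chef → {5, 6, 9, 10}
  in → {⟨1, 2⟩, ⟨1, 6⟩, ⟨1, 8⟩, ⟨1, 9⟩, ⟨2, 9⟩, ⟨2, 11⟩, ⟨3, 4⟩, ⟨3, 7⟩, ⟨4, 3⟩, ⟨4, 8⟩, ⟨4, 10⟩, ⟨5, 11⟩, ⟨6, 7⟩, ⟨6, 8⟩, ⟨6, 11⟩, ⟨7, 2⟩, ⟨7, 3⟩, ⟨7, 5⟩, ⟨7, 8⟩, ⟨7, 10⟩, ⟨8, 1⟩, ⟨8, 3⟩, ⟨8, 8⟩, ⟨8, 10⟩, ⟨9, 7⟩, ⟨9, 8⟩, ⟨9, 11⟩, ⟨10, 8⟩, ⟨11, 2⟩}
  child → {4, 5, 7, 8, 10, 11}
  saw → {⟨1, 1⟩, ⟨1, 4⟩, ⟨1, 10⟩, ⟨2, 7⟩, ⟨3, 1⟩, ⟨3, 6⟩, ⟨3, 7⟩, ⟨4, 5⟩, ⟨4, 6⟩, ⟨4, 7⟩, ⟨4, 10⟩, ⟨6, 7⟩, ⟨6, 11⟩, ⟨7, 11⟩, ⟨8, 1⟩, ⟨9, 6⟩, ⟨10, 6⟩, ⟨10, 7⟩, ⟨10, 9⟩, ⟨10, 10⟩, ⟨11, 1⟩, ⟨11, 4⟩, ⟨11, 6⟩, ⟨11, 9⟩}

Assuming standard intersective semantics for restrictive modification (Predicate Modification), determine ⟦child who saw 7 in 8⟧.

⟦who saw 7⟧ = {x : ⟨x, 7⟩ ∈ ⟦saw⟧} = {2, 3, 4, 6, 10}
⟦in 8⟧ = {x : ⟨x, 8⟩ ∈ ⟦in⟧} = {1, 4, 6, 7, 8, 9, 10}
⟦child⟧ = {4, 5, 7, 8, 10, 11}
… ∩ ⟦who saw 7⟧ = {4, 5, 7, 8, 10, 11} ∩ {2, 3, 4, 6, 10} = {4, 10}
… ∩ ⟦in 8⟧ = {4, 10} ∩ {1, 4, 6, 7, 8, 9, 10} = {4, 10}
So ⟦child who saw 7 in 8⟧ = {4, 10}.

{4, 10}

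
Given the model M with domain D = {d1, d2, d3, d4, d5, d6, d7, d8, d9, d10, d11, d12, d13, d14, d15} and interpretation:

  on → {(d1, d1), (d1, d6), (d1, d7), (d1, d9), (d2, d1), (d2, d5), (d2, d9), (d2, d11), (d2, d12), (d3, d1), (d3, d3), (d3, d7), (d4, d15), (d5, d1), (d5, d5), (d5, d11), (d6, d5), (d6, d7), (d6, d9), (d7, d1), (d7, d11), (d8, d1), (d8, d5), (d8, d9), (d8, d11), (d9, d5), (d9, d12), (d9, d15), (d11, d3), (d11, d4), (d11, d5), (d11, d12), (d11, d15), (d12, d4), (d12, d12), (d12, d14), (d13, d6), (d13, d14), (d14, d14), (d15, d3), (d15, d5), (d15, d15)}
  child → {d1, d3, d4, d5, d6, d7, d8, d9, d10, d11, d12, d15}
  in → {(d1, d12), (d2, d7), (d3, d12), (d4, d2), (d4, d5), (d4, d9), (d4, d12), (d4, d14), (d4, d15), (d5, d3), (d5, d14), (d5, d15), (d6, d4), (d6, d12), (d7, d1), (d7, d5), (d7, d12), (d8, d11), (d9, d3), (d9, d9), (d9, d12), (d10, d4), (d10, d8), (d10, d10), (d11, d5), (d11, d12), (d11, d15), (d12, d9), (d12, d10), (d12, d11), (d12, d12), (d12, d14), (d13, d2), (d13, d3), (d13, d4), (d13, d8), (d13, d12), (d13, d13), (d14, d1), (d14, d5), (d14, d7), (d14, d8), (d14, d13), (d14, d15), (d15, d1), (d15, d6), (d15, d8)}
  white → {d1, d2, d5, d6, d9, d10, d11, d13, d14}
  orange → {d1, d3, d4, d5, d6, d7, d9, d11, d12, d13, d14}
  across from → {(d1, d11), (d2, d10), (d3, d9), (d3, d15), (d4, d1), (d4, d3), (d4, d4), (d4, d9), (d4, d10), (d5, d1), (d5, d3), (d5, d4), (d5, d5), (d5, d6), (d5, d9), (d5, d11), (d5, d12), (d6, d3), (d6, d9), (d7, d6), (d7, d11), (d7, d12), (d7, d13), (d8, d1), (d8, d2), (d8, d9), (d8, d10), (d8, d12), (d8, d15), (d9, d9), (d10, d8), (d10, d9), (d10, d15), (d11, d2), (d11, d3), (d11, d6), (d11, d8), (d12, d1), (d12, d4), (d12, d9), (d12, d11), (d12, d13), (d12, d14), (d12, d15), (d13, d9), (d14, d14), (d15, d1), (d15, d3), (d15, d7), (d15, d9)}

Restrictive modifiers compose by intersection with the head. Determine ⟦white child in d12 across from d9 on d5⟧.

⟦in d12⟧ = {x : ⟨x, d12⟩ ∈ ⟦in⟧} = {d1, d3, d4, d6, d7, d9, d11, d12, d13}
⟦across from d9⟧ = {x : ⟨x, d9⟩ ∈ ⟦across from⟧} = {d3, d4, d5, d6, d8, d9, d10, d12, d13, d15}
⟦on d5⟧ = {x : ⟨x, d5⟩ ∈ ⟦on⟧} = {d2, d5, d6, d8, d9, d11, d15}
⟦child⟧ = {d1, d3, d4, d5, d6, d7, d8, d9, d10, d11, d12, d15}
… ∩ ⟦in d12⟧ = {d1, d3, d4, d5, d6, d7, d8, d9, d10, d11, d12, d15} ∩ {d1, d3, d4, d6, d7, d9, d11, d12, d13} = {d1, d3, d4, d6, d7, d9, d11, d12}
… ∩ ⟦across from d9⟧ = {d1, d3, d4, d6, d7, d9, d11, d12} ∩ {d3, d4, d5, d6, d8, d9, d10, d12, d13, d15} = {d3, d4, d6, d9, d12}
… ∩ ⟦on d5⟧ = {d3, d4, d6, d9, d12} ∩ {d2, d5, d6, d8, d9, d11, d15} = {d6, d9}
… ∩ ⟦white⟧ = {d6, d9} ∩ {d1, d2, d5, d6, d9, d10, d11, d13, d14} = {d6, d9}
So ⟦white child in d12 across from d9 on d5⟧ = {d6, d9}.

{d6, d9}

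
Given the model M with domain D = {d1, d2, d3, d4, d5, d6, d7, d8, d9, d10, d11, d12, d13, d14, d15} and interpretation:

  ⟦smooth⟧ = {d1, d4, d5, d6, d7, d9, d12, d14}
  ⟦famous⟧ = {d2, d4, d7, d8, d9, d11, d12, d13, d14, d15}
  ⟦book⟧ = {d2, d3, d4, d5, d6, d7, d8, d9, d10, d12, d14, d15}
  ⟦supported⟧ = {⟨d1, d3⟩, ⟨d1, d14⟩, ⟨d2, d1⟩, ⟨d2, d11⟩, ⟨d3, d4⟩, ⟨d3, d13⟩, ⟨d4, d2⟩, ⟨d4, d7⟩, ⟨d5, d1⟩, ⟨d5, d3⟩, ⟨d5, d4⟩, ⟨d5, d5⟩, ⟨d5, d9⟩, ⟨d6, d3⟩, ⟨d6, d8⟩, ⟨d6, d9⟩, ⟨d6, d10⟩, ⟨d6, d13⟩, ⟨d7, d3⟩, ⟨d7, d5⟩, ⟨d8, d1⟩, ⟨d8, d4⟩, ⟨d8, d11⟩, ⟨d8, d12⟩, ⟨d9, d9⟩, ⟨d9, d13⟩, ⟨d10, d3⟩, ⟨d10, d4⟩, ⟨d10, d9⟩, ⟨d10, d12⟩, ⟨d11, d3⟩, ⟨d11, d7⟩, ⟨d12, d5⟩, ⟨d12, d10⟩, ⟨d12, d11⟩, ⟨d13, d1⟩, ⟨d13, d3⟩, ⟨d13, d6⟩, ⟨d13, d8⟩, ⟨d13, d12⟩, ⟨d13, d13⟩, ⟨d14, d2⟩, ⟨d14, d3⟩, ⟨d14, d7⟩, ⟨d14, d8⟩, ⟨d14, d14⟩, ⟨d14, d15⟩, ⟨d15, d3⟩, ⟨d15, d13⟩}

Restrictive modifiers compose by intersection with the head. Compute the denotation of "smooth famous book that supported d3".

{d7, d14}

⟦that supported d3⟧ = {x : ⟨x, d3⟩ ∈ ⟦supported⟧} = {d1, d5, d6, d7, d10, d11, d13, d14, d15}
⟦book⟧ = {d2, d3, d4, d5, d6, d7, d8, d9, d10, d12, d14, d15}
… ∩ ⟦that supported d3⟧ = {d2, d3, d4, d5, d6, d7, d8, d9, d10, d12, d14, d15} ∩ {d1, d5, d6, d7, d10, d11, d13, d14, d15} = {d5, d6, d7, d10, d14, d15}
… ∩ ⟦smooth⟧ = {d5, d6, d7, d10, d14, d15} ∩ {d1, d4, d5, d6, d7, d9, d12, d14} = {d5, d6, d7, d14}
… ∩ ⟦famous⟧ = {d5, d6, d7, d14} ∩ {d2, d4, d7, d8, d9, d11, d12, d13, d14, d15} = {d7, d14}
So ⟦smooth famous book that supported d3⟧ = {d7, d14}.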